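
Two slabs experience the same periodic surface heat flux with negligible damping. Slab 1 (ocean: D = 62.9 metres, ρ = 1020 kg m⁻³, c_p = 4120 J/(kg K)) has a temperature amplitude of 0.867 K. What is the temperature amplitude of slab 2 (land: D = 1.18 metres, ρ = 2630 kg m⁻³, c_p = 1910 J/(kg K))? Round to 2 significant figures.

C_ocean = 2.64×10^8 J/(m²·K); C_land = 5.93×10^6 J/(m²·K).
A ∝ 1/C ⇒ A_land = A_ocean × C_ocean/C_land = 0.867 × 44.6 = 38.7 K.

39 K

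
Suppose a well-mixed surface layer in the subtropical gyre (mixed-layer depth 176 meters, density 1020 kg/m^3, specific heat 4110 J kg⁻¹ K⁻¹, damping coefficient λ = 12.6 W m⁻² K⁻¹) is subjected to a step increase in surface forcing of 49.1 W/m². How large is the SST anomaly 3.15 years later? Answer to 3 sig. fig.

Areal heat capacity C = ρ c_p D = 1020 × 4110 × 176 = 7.38×10^8 J m⁻² K⁻¹.
τ = C / λ = 7.38×10^8 / 12.6 = 5.86×10^7 s.
Equilibrium anomaly ΔT_eq = F / λ = 49.1 / 12.6 = 3.90 K.
t = 3.15 years = 9.94×10^7 s, so t/τ = 1.70.
ΔT(t) = ΔT_eq (1 − e^(−t/τ)) = 3.90 × (1 − e^−1.70) = 3.18 K.

3.18 K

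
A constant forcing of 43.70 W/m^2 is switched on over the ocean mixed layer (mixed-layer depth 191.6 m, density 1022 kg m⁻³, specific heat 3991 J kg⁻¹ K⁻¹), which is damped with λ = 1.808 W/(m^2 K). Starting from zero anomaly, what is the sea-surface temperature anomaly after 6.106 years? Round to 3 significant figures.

Areal heat capacity C = ρ c_p D = 1022 × 3991 × 191.6 = 7.81×10^8 J m⁻² K⁻¹.
τ = C / λ = 7.81×10^8 / 1.808 = 4.32×10^8 s.
Equilibrium anomaly ΔT_eq = F / λ = 43.70 / 1.808 = 24.2 K.
t = 6.106 years = 1.93×10^8 s, so t/τ = 0.446.
ΔT(t) = ΔT_eq (1 − e^(−t/τ)) = 24.2 × (1 − e^−0.446) = 8.69 K.

8.69 K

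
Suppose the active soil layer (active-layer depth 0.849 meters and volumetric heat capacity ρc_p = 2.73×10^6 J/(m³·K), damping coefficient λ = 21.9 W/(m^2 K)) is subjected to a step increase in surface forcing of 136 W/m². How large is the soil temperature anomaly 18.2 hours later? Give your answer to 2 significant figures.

2.9 K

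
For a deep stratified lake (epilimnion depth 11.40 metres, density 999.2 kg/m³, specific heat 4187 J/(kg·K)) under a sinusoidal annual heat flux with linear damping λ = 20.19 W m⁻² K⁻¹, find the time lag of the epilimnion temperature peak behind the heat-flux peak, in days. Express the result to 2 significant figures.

Areal heat capacity C = ρ c_p D = 999.2 × 4187 × 11.40 = 4.77×10^7 J/(m²·K).
ω = 2π / 3.15×10^7 s = 1.99×10^-7 s⁻¹.
Phase lag φ = arctan(Cω/λ) = arctan(9.50/20.19) = 0.440 rad.
Time lag = φ / ω = 0.440 / 1.99×10^-7 = 2.21×10^6 s = 25.6 days.

26 days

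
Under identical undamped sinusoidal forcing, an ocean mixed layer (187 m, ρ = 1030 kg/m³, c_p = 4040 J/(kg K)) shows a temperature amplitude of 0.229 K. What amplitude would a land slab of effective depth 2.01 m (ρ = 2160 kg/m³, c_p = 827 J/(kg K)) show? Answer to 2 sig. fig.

50 K

C_ocean = 7.78×10^8 J/(m²·K); C_land = 3.59×10^6 J/(m²·K).
A ∝ 1/C ⇒ A_land = A_ocean × C_ocean/C_land = 0.229 × 217 = 49.6 K.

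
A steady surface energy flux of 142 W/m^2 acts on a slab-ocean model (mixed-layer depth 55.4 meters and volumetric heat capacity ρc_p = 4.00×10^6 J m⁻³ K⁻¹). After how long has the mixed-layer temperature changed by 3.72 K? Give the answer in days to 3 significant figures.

67.2 days

Areal heat capacity C = ρc_p × D = 4.00×10^6 × 55.4 = 2.22×10^8 J m⁻² K⁻¹.
Time required: Δt = C ΔT / F = 2.22×10^8 × 3.72 / 142 = 5.81×10^6 s.
In days: 5.81×10^6 s / (86400 s/day) = 67.2 days.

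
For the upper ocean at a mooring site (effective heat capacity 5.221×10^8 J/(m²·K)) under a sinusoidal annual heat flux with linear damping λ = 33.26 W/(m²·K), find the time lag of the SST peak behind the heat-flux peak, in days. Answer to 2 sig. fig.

Areal heat capacity C = 5.221×10^8 J/(m²·K) (given).
ω = 2π / 3.15×10^7 s = 1.99×10^-7 s⁻¹.
Phase lag φ = arctan(Cω/λ) = arctan(104/33.26) = 1.26 rad.
Time lag = φ / ω = 1.26 / 1.99×10^-7 = 6.33×10^6 s = 73.3 days.

73 days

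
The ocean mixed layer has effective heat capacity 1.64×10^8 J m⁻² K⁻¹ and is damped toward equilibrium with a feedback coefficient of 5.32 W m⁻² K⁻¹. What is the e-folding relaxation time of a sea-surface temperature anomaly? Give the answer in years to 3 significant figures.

0.977 years

Areal heat capacity C = 1.64×10^8 J m⁻² K⁻¹ (given).
Relaxation time τ = C / λ = 1.64×10^8 / 5.32 = 3.08×10^7 s.
In years: 3.08×10^7 s / (3.156×10^7 s/year) = 0.977 years.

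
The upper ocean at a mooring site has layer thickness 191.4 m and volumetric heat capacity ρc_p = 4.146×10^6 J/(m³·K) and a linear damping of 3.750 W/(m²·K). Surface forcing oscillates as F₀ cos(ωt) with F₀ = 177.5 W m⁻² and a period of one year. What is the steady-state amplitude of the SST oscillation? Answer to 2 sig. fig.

Areal heat capacity C = ρc_p × D = 4.146×10^6 × 191.4 = 7.94×10^8 J m⁻² K⁻¹.
Angular frequency ω = 2π / T = 2π / 3.15×10^7 s = 1.99×10^-7 s⁻¹.
√((Cω)² + λ²) = √((158)² + 3.750²) = 158 W/(m²·K).
Amplitude A = F₀ / √((Cω)²+λ²) = 177.5 / 158 = 1.12 K.

1.1 K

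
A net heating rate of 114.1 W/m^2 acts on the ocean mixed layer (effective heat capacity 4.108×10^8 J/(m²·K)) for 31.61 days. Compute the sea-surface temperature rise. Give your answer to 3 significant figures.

0.759 K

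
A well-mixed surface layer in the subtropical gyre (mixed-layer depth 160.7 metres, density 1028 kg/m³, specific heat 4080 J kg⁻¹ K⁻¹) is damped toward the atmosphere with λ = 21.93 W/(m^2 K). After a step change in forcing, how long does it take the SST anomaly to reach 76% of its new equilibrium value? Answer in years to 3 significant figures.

Areal heat capacity C = ρ c_p D = 1028 × 4080 × 160.7 = 6.74×10^8 J m⁻² K⁻¹.
τ = C / λ = 6.74×10^8 / 21.93 = 3.07×10^7 s.
Fraction reached: 1 − e^(−t/τ) = 0.76 ⇒ t = −τ ln(1 − 0.76) = τ × 1.43.
t = 4.39×10^7 s = 1.39 years.

1.39 years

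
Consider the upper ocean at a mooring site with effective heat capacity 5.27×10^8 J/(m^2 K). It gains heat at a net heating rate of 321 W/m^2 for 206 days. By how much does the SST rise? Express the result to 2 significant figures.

Areal heat capacity C = 5.27×10^8 J/(m^2 K) (given).
Net heat input Q = F Δt = 321 × (206 days × 86400 s/day) = 5.71×10^9 J/m².
ΔT = Q / C = 5.71×10^9 / 5.27×10^8 = 10.8 K.

11 K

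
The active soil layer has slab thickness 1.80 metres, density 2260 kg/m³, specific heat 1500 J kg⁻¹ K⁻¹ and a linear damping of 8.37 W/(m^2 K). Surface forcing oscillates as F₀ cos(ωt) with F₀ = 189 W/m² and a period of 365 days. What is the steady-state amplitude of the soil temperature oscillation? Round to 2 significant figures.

Areal heat capacity C = ρ c_p D = 2260 × 1500 × 1.80 = 6.10×10^6 J/(m²·K).
Angular frequency ω = 2π / T = 2π / 3.15×10^7 s = 1.99×10^-7 s⁻¹.
√((Cω)² + λ²) = √((1.22)² + 8.37²) = 8.46 W/(m²·K).
Amplitude A = F₀ / √((Cω)²+λ²) = 189 / 8.46 = 22.3 K.

22 K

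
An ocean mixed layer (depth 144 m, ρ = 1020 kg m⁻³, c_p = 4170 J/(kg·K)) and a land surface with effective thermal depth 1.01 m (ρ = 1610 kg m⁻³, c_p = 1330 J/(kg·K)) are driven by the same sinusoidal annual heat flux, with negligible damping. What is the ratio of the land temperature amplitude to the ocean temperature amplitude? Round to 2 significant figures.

C_ocean = 1020 × 4170 × 144 = 6.12×10^8 J/(m²·K).
C_land = 1610 × 1330 × 1.01 = 2.16×10^6 J/(m²·K).
Undamped amplitude ∝ 1/C, so A_land/A_ocean = C_ocean/C_land = 283.

280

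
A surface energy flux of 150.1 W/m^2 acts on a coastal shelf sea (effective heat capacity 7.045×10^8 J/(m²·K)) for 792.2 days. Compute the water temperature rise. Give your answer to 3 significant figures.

Areal heat capacity C = 7.045×10^8 J/(m²·K) (given).
Net heat input Q = F Δt = 150.1 × (792.2 days × 86400 s/day) = 1.03×10^10 J/m².
ΔT = Q / C = 1.03×10^10 / 7.04×10^8 = 14.6 K.

14.6 K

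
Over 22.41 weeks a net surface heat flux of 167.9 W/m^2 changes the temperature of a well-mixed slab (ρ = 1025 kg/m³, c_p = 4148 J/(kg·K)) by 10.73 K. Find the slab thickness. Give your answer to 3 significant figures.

Heat input Q = F Δt = 167.9 × 1.36×10^7 s = 2.28×10^9 J/m².
Required areal heat capacity C = Q / ΔT = 2.12×10^8 J/(m²·K).
Depth D = C / (ρ c_p) = 2.12×10^8 / (1025 × 4148) = 49.9 m.

49.9 m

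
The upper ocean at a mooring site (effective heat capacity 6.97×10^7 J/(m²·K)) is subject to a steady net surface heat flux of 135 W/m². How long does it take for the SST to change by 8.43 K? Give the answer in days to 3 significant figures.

50.4 days

Areal heat capacity C = 6.97×10^7 J/(m²·K) (given).
Time required: Δt = C ΔT / F = 6.97×10^7 × 8.43 / 135 = 4.35×10^6 s.
In days: 4.35×10^6 s / (86400 s/day) = 50.4 days.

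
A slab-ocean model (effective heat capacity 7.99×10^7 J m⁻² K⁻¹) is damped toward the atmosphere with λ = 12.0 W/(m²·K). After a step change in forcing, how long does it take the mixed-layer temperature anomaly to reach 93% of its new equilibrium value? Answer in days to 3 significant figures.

Areal heat capacity C = 7.99×10^7 J m⁻² K⁻¹ (given).
τ = C / λ = 7.99×10^7 / 12.0 = 6.66×10^6 s.
Fraction reached: 1 − e^(−t/τ) = 0.93 ⇒ t = −τ ln(1 − 0.93) = τ × 2.66.
t = 1.77×10^7 s = 205 days.

205 days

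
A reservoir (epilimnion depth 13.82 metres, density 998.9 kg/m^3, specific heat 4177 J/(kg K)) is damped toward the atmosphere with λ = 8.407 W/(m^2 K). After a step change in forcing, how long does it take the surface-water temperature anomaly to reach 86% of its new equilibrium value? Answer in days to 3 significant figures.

Areal heat capacity C = ρ c_p D = 998.9 × 4177 × 13.82 = 5.77×10^7 J/(m^2 K).
τ = C / λ = 5.77×10^7 / 8.407 = 6.86×10^6 s.
Fraction reached: 1 − e^(−t/τ) = 0.86 ⇒ t = −τ ln(1 − 0.86) = τ × 1.97.
t = 1.35×10^7 s = 156 days.

156 days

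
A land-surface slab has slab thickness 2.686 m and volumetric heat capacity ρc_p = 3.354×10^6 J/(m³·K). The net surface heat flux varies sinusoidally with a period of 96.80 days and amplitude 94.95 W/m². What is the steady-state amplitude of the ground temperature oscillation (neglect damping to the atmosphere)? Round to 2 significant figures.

Areal heat capacity C = ρc_p × D = 3.354×10^6 × 2.686 = 9.01×10^6 J/(m²·K).
Angular frequency ω = 2π / T = 2π / 8.36×10^6 s = 7.51×10^-7 s⁻¹.
Cω = 9.01×10^6 × 7.51×10^-7 = 6.77 W/(m²·K).
Amplitude A = F₀ / (Cω) = 94.95 / 6.77 = 14.0 K.

14 K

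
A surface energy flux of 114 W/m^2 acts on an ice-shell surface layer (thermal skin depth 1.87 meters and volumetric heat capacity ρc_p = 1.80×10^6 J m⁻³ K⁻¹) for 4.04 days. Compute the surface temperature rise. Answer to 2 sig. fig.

12 K

Areal heat capacity C = ρc_p × D = 1.80×10^6 × 1.87 = 3.37×10^6 J/(m²·K).
Net heat input Q = F Δt = 114 × (4.04 days × 86400 s/day) = 3.98×10^7 J/m².
ΔT = Q / C = 3.98×10^7 / 3.37×10^6 = 11.8 K.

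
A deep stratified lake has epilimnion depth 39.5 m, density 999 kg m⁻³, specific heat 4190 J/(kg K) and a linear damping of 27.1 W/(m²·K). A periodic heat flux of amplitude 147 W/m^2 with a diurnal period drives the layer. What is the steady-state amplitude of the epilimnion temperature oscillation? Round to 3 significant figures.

0.0122 K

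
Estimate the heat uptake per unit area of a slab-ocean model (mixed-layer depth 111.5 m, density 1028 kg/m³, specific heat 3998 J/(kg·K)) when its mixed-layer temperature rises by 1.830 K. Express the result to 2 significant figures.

Areal heat capacity C = ρ c_p D = 1028 × 3998 × 111.5 = 4.58×10^8 J m⁻² K⁻¹.
ΔQ = C ΔT = 4.58×10^8 × 1.830 = 8.39×10^8 J/m².

8.4×10^8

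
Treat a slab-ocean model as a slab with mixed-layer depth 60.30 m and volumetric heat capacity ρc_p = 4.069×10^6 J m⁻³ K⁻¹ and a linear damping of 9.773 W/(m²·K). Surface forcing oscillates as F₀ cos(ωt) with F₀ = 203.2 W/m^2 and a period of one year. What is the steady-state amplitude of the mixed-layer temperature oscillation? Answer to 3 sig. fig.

Areal heat capacity C = ρc_p × D = 4.069×10^6 × 60.30 = 2.45×10^8 J/(m^2 K).
Angular frequency ω = 2π / T = 2π / 3.15×10^7 s = 1.99×10^-7 s⁻¹.
√((Cω)² + λ²) = √((48.9)² + 9.773²) = 49.9 W/(m²·K).
Amplitude A = F₀ / √((Cω)²+λ²) = 203.2 / 49.9 = 4.08 K.

4.08 K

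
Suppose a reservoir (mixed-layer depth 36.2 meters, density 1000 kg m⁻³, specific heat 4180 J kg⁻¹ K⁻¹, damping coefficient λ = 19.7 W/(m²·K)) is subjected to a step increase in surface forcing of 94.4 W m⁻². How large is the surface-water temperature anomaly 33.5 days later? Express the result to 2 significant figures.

1.5 K

Areal heat capacity C = ρ c_p D = 1000 × 4180 × 36.2 = 1.51×10^8 J/(m²·K).
τ = C / λ = 1.51×10^8 / 19.7 = 7.68×10^6 s.
Equilibrium anomaly ΔT_eq = F / λ = 94.4 / 19.7 = 4.79 K.
t = 33.5 days = 2.89×10^6 s, so t/τ = 0.377.
ΔT(t) = ΔT_eq (1 − e^(−t/τ)) = 4.79 × (1 − e^−0.377) = 1.50 K.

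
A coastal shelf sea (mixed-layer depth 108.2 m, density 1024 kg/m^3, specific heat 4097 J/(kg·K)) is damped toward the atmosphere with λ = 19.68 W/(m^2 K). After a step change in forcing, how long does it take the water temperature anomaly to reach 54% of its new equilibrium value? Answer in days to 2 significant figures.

Areal heat capacity C = ρ c_p D = 1024 × 4097 × 108.2 = 4.54×10^8 J/(m²·K).
τ = C / λ = 4.54×10^8 / 19.68 = 2.31×10^7 s.
Fraction reached: 1 − e^(−t/τ) = 0.54 ⇒ t = −τ ln(1 − 0.54) = τ × 0.777.
t = 1.79×10^7 s = 207 days.

210 days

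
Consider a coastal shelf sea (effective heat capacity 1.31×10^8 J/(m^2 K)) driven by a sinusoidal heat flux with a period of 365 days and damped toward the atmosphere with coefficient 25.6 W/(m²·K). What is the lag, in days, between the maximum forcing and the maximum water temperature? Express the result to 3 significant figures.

46.2 days

Areal heat capacity C = 1.31×10^8 J/(m^2 K) (given).
ω = 2π / 3.15×10^7 s = 1.99×10^-7 s⁻¹.
Phase lag φ = arctan(Cω/λ) = arctan(26.1/25.6) = 0.795 rad.
Time lag = φ / ω = 0.795 / 1.99×10^-7 = 3.99×10^6 s = 46.2 days.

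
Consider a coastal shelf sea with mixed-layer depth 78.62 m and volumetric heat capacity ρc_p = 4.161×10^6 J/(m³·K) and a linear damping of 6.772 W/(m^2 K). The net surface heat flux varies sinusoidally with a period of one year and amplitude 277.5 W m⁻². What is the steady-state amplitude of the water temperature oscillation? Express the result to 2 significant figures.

Areal heat capacity C = ρc_p × D = 4.161×10^6 × 78.62 = 3.27×10^8 J/(m²·K).
Angular frequency ω = 2π / T = 2π / 3.15×10^7 s = 1.99×10^-7 s⁻¹.
√((Cω)² + λ²) = √((65.2)² + 6.772²) = 65.5 W/(m²·K).
Amplitude A = F₀ / √((Cω)²+λ²) = 277.5 / 65.5 = 4.23 K.

4.2 K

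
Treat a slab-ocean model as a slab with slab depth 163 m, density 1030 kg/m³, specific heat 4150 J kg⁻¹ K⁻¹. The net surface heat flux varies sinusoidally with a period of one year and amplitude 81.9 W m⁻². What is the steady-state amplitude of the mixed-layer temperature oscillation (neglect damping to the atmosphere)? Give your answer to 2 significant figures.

Areal heat capacity C = ρ c_p D = 1030 × 4150 × 163 = 6.97×10^8 J/(m^2 K).
Angular frequency ω = 2π / T = 2π / 3.15×10^7 s = 1.99×10^-7 s⁻¹.
Cω = 6.97×10^8 × 1.99×10^-7 = 139 W/(m²·K).
Amplitude A = F₀ / (Cω) = 81.9 / 139 = 0.590 K.

0.59 K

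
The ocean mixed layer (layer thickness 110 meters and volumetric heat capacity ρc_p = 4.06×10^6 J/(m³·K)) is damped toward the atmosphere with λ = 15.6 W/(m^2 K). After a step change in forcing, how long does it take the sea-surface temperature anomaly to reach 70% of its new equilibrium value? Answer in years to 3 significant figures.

1.09 years

Areal heat capacity C = ρc_p × D = 4.06×10^6 × 110 = 4.47×10^8 J/(m²·K).
τ = C / λ = 4.47×10^8 / 15.6 = 2.86×10^7 s.
Fraction reached: 1 − e^(−t/τ) = 0.70 ⇒ t = −τ ln(1 − 0.70) = τ × 1.20.
t = 3.45×10^7 s = 1.09 years.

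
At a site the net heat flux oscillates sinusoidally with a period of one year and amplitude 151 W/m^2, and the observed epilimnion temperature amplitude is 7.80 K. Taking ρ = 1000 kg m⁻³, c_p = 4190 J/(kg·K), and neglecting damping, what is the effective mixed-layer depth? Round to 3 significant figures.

ω = 2π / 3.15×10^7 s = 1.99×10^-7 s⁻¹.
Required C = F₀ / (A ω) = 151 / (7.80 × 1.99×10^-7) = 9.72×10^7 J/(m²·K).
D = C / (ρ c_p) = 9.72×10^7 / (1000 × 4190) = 23.2 m.

23.2 m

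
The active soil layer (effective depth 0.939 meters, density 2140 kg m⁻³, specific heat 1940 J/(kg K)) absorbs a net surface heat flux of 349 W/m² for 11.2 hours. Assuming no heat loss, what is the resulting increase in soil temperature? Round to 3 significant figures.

3.61 K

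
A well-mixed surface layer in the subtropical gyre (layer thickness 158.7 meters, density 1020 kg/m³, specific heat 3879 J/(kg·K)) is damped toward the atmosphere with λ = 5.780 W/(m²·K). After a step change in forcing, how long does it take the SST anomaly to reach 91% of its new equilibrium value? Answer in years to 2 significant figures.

Areal heat capacity C = ρ c_p D = 1020 × 3879 × 158.7 = 6.28×10^8 J m⁻² K⁻¹.
τ = C / λ = 6.28×10^8 / 5.780 = 1.09×10^8 s.
Fraction reached: 1 − e^(−t/τ) = 0.91 ⇒ t = −τ ln(1 − 0.91) = τ × 2.41.
t = 2.62×10^8 s = 8.29 years.

8.3 years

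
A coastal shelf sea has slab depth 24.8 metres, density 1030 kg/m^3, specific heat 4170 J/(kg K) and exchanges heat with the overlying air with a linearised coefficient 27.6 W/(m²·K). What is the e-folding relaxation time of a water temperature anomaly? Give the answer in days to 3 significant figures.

Areal heat capacity C = ρ c_p D = 1030 × 4170 × 24.8 = 1.07×10^8 J/(m²·K).
Relaxation time τ = C / λ = 1.07×10^8 / 27.6 = 3.86×10^6 s.
In days: 3.86×10^6 s / (86400 s/day) = 44.7 days.

44.7 days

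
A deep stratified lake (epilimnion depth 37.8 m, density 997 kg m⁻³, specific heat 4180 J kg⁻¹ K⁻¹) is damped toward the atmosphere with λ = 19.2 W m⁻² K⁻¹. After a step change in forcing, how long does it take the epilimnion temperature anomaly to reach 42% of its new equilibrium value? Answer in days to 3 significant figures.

Areal heat capacity C = ρ c_p D = 997 × 4180 × 37.8 = 1.58×10^8 J/(m²·K).
τ = C / λ = 1.58×10^8 / 19.2 = 8.20×10^6 s.
Fraction reached: 1 − e^(−t/τ) = 0.42 ⇒ t = −τ ln(1 − 0.42) = τ × 0.545.
t = 4.47×10^6 s = 51.7 days.

51.7 days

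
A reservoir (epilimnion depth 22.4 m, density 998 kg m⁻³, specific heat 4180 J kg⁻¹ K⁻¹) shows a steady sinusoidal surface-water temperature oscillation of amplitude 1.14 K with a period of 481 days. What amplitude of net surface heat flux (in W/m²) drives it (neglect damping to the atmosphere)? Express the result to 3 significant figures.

Areal heat capacity C = ρ c_p D = 998 × 4180 × 22.4 = 9.34×10^7 J/(m²·K).
ω = 2π / 4.16×10^7 s = 1.51×10^-7 s⁻¹.
Cω = 9.34×10^7 × 1.51×10^-7 = 14.1 W/(m²·K).
F₀ = A × Cω = 1.14 × 14.1 = 16.1 W/m².

16.1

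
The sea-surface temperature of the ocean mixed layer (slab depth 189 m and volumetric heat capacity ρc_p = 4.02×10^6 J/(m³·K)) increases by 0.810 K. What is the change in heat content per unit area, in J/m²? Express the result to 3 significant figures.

6.15×10^8

Areal heat capacity C = ρc_p × D = 4.02×10^6 × 189 = 7.60×10^8 J/(m²·K).
ΔQ = C ΔT = 7.60×10^8 × 0.810 = 6.15×10^8 J/m².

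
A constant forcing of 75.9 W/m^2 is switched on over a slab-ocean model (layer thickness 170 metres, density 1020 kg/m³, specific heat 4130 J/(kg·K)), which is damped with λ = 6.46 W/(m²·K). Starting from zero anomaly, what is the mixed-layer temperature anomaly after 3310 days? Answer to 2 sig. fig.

11 K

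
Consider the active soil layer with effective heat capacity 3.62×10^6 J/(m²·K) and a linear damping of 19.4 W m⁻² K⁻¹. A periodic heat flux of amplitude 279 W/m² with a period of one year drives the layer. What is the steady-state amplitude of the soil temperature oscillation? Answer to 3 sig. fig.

Areal heat capacity C = 3.62×10^6 J/(m²·K) (given).
Angular frequency ω = 2π / T = 2π / 3.15×10^7 s = 1.99×10^-7 s⁻¹.
√((Cω)² + λ²) = √((0.721)² + 19.4²) = 19.4 W/(m²·K).
Amplitude A = F₀ / √((Cω)²+λ²) = 279 / 19.4 = 14.4 K.

14.4 K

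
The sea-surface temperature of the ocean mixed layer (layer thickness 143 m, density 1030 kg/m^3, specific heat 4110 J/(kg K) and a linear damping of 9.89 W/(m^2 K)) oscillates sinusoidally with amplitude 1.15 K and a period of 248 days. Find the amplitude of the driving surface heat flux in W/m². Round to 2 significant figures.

200

Areal heat capacity C = ρ c_p D = 1030 × 4110 × 143 = 6.05×10^8 J m⁻² K⁻¹.
ω = 2π / 2.14×10^7 s = 2.93×10^-7 s⁻¹.
√((Cω)² + λ²) = √((178)² + 9.89²) = 178 W/(m²·K).
F₀ = A × √((Cω)²+λ²) = 1.15 × 178 = 204 W/m².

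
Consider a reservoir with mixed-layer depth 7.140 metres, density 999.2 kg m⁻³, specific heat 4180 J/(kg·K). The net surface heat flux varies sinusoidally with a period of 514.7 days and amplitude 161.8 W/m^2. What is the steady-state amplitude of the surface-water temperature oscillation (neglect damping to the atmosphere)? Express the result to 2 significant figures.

38 K

Areal heat capacity C = ρ c_p D = 999.2 × 4180 × 7.140 = 2.98×10^7 J/(m^2 K).
Angular frequency ω = 2π / T = 2π / 4.45×10^7 s = 1.41×10^-7 s⁻¹.
Cω = 2.98×10^7 × 1.41×10^-7 = 4.21 W/(m²·K).
Amplitude A = F₀ / (Cω) = 161.8 / 4.21 = 38.4 K.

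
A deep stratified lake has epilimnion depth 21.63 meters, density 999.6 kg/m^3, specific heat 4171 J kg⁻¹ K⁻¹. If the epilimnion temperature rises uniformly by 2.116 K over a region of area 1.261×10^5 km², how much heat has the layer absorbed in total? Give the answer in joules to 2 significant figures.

Areal heat capacity C = ρ c_p D = 999.6 × 4171 × 21.63 = 9.02×10^7 J/(m^2 K).
Heat per unit area: q = C ΔT = 9.02×10^7 × 2.116 = 1.91×10^8 J/m².
Total heat: Q = q × A = 1.91×10^8 × (1.261×10^5 × 10⁶ m²) = 2.41×10^19 J.

2.4×10^19 J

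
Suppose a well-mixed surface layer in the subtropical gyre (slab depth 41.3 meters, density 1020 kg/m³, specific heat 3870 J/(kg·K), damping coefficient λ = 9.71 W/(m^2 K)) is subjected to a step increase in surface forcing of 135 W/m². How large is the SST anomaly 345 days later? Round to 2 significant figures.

12 K

Areal heat capacity C = ρ c_p D = 1020 × 3870 × 41.3 = 1.63×10^8 J m⁻² K⁻¹.
τ = C / λ = 1.63×10^8 / 9.71 = 1.68×10^7 s.
Equilibrium anomaly ΔT_eq = F / λ = 135 / 9.71 = 13.9 K.
t = 345 days = 2.98×10^7 s, so t/τ = 1.78.
ΔT(t) = ΔT_eq (1 − e^(−t/τ)) = 13.9 × (1 − e^−1.78) = 11.5 K.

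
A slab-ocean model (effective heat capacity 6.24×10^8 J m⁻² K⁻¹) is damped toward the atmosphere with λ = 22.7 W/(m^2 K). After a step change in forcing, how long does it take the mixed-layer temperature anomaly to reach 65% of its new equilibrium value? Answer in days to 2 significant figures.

330 days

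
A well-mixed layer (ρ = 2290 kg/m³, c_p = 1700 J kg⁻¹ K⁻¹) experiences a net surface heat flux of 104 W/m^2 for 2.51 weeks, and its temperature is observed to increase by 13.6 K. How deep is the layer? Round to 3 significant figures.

2.98 m

Heat input Q = F Δt = 104 × 1.52×10^6 s = 1.58×10^8 J/m².
Required areal heat capacity C = Q / ΔT = 1.16×10^7 J/(m²·K).
Depth D = C / (ρ c_p) = 1.16×10^7 / (2290 × 1700) = 2.98 m.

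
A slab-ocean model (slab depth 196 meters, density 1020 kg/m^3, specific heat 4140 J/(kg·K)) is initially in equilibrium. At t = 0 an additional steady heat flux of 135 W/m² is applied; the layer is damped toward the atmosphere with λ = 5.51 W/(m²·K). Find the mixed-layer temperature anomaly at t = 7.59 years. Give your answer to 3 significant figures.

19.5 K

Areal heat capacity C = ρ c_p D = 1020 × 4140 × 196 = 8.28×10^8 J/(m²·K).
τ = C / λ = 8.28×10^8 / 5.51 = 1.50×10^8 s.
Equilibrium anomaly ΔT_eq = F / λ = 135 / 5.51 = 24.5 K.
t = 7.59 years = 2.40×10^8 s, so t/τ = 1.59.
ΔT(t) = ΔT_eq (1 − e^(−t/τ)) = 24.5 × (1 − e^−1.59) = 19.5 K.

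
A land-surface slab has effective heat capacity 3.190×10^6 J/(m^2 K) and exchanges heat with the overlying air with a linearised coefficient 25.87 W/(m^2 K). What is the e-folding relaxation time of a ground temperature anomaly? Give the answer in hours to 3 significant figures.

34.3 hours

Areal heat capacity C = 3.190×10^6 J/(m^2 K) (given).
Relaxation time τ = C / λ = 3.19×10^6 / 25.87 = 1.23×10^5 s.
In hours: 1.23×10^5 s / (3600 s/hour) = 34.3 hours.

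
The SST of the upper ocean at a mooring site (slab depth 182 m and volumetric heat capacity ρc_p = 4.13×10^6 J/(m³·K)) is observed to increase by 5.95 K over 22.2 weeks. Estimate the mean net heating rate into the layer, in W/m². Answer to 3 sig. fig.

Areal heat capacity C = ρc_p × D = 4.13×10^6 × 182 = 7.52×10^8 J/(m^2 K).
Required heat per unit area: Q = C ΔT = 7.52×10^8 × 5.95 = 4.47×10^9 J/m².
Flux F = Q / Δt = 4.47×10^9 / 1.34×10^7 s = 333 W/m².

333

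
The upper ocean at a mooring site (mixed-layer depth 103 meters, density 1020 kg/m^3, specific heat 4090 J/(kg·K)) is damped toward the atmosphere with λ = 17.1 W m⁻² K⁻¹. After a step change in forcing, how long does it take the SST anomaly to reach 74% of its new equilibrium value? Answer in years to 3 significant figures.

1.07 years

Areal heat capacity C = ρ c_p D = 1020 × 4090 × 103 = 4.30×10^8 J m⁻² K⁻¹.
τ = C / λ = 4.30×10^8 / 17.1 = 2.51×10^7 s.
Fraction reached: 1 − e^(−t/τ) = 0.74 ⇒ t = −τ ln(1 − 0.74) = τ × 1.35.
t = 3.38×10^7 s = 1.07 years.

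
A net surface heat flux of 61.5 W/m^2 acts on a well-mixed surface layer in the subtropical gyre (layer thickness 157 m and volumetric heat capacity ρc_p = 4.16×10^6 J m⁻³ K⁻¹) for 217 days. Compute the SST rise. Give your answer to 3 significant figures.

Areal heat capacity C = ρc_p × D = 4.16×10^6 × 157 = 6.53×10^8 J m⁻² K⁻¹.
Net heat input Q = F Δt = 61.5 × (217 days × 86400 s/day) = 1.15×10^9 J/m².
ΔT = Q / C = 1.15×10^9 / 6.53×10^8 = 1.77 K.

1.77 K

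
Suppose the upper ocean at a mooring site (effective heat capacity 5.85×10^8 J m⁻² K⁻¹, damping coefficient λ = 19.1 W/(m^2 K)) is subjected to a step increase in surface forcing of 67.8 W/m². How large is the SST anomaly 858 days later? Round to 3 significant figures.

Areal heat capacity C = 5.85×10^8 J m⁻² K⁻¹ (given).
τ = C / λ = 5.85×10^8 / 19.1 = 3.06×10^7 s.
Equilibrium anomaly ΔT_eq = F / λ = 67.8 / 19.1 = 3.55 K.
t = 858 days = 7.41×10^7 s, so t/τ = 2.42.
ΔT(t) = ΔT_eq (1 − e^(−t/τ)) = 3.55 × (1 − e^−2.42) = 3.23 K.

3.23 K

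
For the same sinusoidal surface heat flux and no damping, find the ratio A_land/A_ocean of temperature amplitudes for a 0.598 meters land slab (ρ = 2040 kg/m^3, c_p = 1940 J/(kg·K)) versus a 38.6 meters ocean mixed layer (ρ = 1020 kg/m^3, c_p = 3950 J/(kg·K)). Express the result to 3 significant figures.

C_ocean = 1020 × 3950 × 38.6 = 1.56×10^8 J/(m²·K).
C_land = 2040 × 1940 × 0.598 = 2.37×10^6 J/(m²·K).
Undamped amplitude ∝ 1/C, so A_land/A_ocean = C_ocean/C_land = 65.7.

65.7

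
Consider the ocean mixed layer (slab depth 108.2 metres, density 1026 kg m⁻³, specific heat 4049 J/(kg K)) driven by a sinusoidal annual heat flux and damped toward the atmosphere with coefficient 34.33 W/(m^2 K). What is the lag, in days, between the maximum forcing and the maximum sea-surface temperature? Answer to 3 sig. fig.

70.0 days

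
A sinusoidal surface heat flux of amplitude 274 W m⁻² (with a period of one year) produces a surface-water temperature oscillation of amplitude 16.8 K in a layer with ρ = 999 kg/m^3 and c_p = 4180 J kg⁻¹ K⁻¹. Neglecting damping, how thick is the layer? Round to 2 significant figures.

20 m

ω = 2π / 3.15×10^7 s = 1.99×10^-7 s⁻¹.
Required C = F₀ / (A ω) = 274 / (16.8 × 1.99×10^-7) = 8.19×10^7 J/(m²·K).
D = C / (ρ c_p) = 8.19×10^7 / (999 × 4180) = 19.6 m.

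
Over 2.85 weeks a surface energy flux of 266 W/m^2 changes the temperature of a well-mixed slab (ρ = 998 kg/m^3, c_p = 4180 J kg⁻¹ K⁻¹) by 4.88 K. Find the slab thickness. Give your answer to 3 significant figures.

22.5 m

Heat input Q = F Δt = 266 × 1.72×10^6 s = 4.58×10^8 J/m².
Required areal heat capacity C = Q / ΔT = 9.40×10^7 J/(m²·K).
Depth D = C / (ρ c_p) = 9.40×10^7 / (998 × 4180) = 22.5 m.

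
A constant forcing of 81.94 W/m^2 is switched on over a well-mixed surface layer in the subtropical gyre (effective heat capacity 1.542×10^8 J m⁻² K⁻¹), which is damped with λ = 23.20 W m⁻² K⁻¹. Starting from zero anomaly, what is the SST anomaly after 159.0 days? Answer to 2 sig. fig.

Areal heat capacity C = 1.542×10^8 J m⁻² K⁻¹ (given).
τ = C / λ = 1.54×10^8 / 23.20 = 6.65×10^6 s.
Equilibrium anomaly ΔT_eq = F / λ = 81.94 / 23.20 = 3.53 K.
t = 159.0 days = 1.37×10^7 s, so t/τ = 2.07.
ΔT(t) = ΔT_eq (1 − e^(−t/τ)) = 3.53 × (1 − e^−2.07) = 3.08 K.

3.1 K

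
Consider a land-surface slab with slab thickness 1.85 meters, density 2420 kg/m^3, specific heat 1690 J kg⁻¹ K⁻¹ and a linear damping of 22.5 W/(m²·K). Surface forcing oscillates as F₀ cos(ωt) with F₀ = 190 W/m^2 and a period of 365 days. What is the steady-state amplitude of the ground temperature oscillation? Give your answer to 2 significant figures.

Areal heat capacity C = ρ c_p D = 2420 × 1690 × 1.85 = 7.57×10^6 J m⁻² K⁻¹.
Angular frequency ω = 2π / T = 2π / 3.15×10^7 s = 1.99×10^-7 s⁻¹.
√((Cω)² + λ²) = √((1.51)² + 22.5²) = 22.6 W/(m²·K).
Amplitude A = F₀ / √((Cω)²+λ²) = 190 / 22.6 = 8.43 K.

8.4 K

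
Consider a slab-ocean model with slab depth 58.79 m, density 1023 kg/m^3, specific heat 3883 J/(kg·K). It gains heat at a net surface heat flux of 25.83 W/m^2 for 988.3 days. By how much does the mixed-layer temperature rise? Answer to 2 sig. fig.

9.4 K

Areal heat capacity C = ρ c_p D = 1023 × 3883 × 58.79 = 2.34×10^8 J/(m²·K).
Net heat input Q = F Δt = 25.83 × (988.3 days × 86400 s/day) = 2.21×10^9 J/m².
ΔT = Q / C = 2.21×10^9 / 2.34×10^8 = 9.44 K.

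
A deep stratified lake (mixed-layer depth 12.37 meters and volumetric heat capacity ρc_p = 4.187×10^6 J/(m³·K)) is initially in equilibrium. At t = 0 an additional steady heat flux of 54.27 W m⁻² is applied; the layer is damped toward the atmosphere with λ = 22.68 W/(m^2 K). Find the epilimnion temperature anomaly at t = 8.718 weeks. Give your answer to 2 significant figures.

2.2 K

Areal heat capacity C = ρc_p × D = 4.187×10^6 × 12.37 = 5.18×10^7 J m⁻² K⁻¹.
τ = C / λ = 5.18×10^7 / 22.68 = 2.28×10^6 s.
Equilibrium anomaly ΔT_eq = F / λ = 54.27 / 22.68 = 2.39 K.
t = 8.718 weeks = 5.27×10^6 s, so t/τ = 2.31.
ΔT(t) = ΔT_eq (1 − e^(−t/τ)) = 2.39 × (1 − e^−2.31) = 2.16 K.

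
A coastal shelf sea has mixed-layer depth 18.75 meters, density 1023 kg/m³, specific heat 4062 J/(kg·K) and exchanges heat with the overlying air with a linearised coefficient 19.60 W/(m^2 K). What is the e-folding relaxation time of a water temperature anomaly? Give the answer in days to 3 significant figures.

46.0 days

Areal heat capacity C = ρ c_p D = 1023 × 4062 × 18.75 = 7.79×10^7 J/(m^2 K).
Relaxation time τ = C / λ = 7.79×10^7 / 19.60 = 3.98×10^6 s.
In days: 3.98×10^6 s / (86400 s/day) = 46.0 days.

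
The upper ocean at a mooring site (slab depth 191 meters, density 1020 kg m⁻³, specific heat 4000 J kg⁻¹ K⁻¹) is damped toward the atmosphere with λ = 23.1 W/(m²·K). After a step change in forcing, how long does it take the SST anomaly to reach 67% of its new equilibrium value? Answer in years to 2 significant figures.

1.2 years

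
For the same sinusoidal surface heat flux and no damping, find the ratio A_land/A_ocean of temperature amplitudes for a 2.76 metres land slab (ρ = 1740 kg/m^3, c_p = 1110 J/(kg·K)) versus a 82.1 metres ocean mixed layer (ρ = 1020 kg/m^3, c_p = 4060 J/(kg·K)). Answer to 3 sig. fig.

63.8

C_ocean = 1020 × 4060 × 82.1 = 3.40×10^8 J/(m²·K).
C_land = 1740 × 1110 × 2.76 = 5.33×10^6 J/(m²·K).
Undamped amplitude ∝ 1/C, so A_land/A_ocean = C_ocean/C_land = 63.8.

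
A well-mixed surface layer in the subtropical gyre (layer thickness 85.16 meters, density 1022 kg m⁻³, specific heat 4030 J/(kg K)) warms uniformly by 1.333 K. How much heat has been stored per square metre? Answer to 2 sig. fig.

4.7×10^8

Areal heat capacity C = ρ c_p D = 1022 × 4030 × 85.16 = 3.51×10^8 J/(m^2 K).
ΔQ = C ΔT = 3.51×10^8 × 1.333 = 4.68×10^8 J/m².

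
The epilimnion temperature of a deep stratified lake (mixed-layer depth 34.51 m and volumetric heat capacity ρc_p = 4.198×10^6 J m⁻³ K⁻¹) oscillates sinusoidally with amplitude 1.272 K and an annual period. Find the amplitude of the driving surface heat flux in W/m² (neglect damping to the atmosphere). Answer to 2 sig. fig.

Areal heat capacity C = ρc_p × D = 4.198×10^6 × 34.51 = 1.45×10^8 J m⁻² K⁻¹.
ω = 2π / 3.15×10^7 s = 1.99×10^-7 s⁻¹.
Cω = 1.45×10^8 × 1.99×10^-7 = 28.9 W/(m²·K).
F₀ = A × Cω = 1.272 × 28.9 = 36.7 W/m².

37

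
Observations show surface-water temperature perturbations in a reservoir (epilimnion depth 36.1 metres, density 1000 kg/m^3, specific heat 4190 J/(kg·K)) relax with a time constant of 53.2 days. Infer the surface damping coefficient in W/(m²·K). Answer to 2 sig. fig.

33

Areal heat capacity C = ρ c_p D = 1000 × 4190 × 36.1 = 1.51×10^8 J/(m²·K).
τ = 53.2 days = 4.60×10^6 s.
λ = C / τ = 1.51×10^8 / 4.60×10^6 = 32.9 W/(m²·K).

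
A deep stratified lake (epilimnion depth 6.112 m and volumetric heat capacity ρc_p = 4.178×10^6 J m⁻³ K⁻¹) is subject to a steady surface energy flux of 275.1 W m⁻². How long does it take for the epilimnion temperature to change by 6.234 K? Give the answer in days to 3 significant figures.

Areal heat capacity C = ρc_p × D = 4.178×10^6 × 6.112 = 2.55×10^7 J/(m^2 K).
Time required: Δt = C ΔT / F = 2.55×10^7 × 6.234 / 275.1 = 5.79×10^5 s.
In days: 5.79×10^5 s / (86400 s/day) = 6.70 days.

6.70 days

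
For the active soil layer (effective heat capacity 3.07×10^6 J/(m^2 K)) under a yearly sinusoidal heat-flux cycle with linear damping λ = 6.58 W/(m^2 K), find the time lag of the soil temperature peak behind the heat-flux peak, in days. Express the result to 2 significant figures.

5.4 days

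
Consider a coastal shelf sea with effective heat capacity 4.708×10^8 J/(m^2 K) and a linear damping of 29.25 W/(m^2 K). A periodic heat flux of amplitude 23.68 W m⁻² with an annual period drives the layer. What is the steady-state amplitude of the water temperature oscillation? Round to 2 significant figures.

0.24 K

Areal heat capacity C = 4.708×10^8 J/(m^2 K) (given).
Angular frequency ω = 2π / T = 2π / 3.15×10^7 s = 1.99×10^-7 s⁻¹.
√((Cω)² + λ²) = √((93.8)² + 29.25²) = 98.3 W/(m²·K).
Amplitude A = F₀ / √((Cω)²+λ²) = 23.68 / 98.3 = 0.241 K.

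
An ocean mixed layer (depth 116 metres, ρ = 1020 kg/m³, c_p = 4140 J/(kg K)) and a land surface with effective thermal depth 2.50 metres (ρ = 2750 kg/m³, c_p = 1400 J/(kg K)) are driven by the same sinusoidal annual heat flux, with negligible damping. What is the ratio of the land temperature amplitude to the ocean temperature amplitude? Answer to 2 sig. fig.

C_ocean = 1020 × 4140 × 116 = 4.90×10^8 J/(m²·K).
C_land = 2750 × 1400 × 2.50 = 9.62×10^6 J/(m²·K).
Undamped amplitude ∝ 1/C, so A_land/A_ocean = C_ocean/C_land = 50.9.

51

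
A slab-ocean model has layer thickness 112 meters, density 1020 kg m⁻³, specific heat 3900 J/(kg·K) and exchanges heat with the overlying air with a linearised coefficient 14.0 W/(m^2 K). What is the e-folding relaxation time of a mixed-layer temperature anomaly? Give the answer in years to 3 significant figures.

Areal heat capacity C = ρ c_p D = 1020 × 3900 × 112 = 4.46×10^8 J/(m²·K).
Relaxation time τ = C / λ = 4.46×10^8 / 14.0 = 3.18×10^7 s.
In years: 3.18×10^7 s / (3.156×10^7 s/year) = 1.01 years.

1.01 years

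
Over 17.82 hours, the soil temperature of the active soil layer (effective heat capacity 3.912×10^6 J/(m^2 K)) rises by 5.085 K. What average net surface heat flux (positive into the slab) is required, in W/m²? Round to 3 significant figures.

Areal heat capacity C = 3.912×10^6 J/(m^2 K) (given).
Required heat per unit area: Q = C ΔT = 3.91×10^6 × 5.085 = 1.99×10^7 J/m².
Flux F = Q / Δt = 1.99×10^7 / 64200 s = 310 W/m².

310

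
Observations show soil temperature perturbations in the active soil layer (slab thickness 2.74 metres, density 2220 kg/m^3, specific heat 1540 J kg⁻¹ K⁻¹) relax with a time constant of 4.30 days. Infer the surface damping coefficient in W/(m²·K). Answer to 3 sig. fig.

25.2

Areal heat capacity C = ρ c_p D = 2220 × 1540 × 2.74 = 9.37×10^6 J m⁻² K⁻¹.
τ = 4.30 days = 3.72×10^5 s.
λ = C / τ = 9.37×10^6 / 3.72×10^5 = 25.2 W/(m²·K).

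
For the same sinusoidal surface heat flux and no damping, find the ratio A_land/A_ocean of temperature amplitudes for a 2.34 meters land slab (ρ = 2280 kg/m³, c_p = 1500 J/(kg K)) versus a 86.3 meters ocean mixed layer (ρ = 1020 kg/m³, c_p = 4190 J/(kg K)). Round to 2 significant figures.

46

C_ocean = 1020 × 4190 × 86.3 = 3.69×10^8 J/(m²·K).
C_land = 2280 × 1500 × 2.34 = 8.00×10^6 J/(m²·K).
Undamped amplitude ∝ 1/C, so A_land/A_ocean = C_ocean/C_land = 46.1.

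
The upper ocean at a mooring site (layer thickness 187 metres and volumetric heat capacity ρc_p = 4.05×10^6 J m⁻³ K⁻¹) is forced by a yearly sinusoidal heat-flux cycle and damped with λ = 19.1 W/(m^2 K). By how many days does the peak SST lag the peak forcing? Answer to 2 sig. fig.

84 days

Areal heat capacity C = ρc_p × D = 4.05×10^6 × 187 = 7.57×10^8 J m⁻² K⁻¹.
ω = 2π / 3.15×10^7 s = 1.99×10^-7 s⁻¹.
Phase lag φ = arctan(Cω/λ) = arctan(151/19.1) = 1.44 rad.
Time lag = φ / ω = 1.44 / 1.99×10^-7 = 7.25×10^6 s = 83.9 days.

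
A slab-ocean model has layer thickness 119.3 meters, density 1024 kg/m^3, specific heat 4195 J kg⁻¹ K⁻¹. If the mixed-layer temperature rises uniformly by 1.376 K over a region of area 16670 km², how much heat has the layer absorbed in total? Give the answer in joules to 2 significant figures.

1.2×10^19 J

Areal heat capacity C = ρ c_p D = 1024 × 4195 × 119.3 = 5.12×10^8 J/(m²·K).
Heat per unit area: q = C ΔT = 5.12×10^8 × 1.376 = 7.05×10^8 J/m².
Total heat: Q = q × A = 7.05×10^8 × (16670 × 10⁶ m²) = 1.18×10^19 J.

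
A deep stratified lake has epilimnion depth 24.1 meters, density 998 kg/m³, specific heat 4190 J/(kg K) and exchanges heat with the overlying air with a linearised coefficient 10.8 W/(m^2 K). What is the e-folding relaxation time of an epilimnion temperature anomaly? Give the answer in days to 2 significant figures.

110 days

Areal heat capacity C = ρ c_p D = 998 × 4190 × 24.1 = 1.01×10^8 J/(m^2 K).
Relaxation time τ = C / λ = 1.01×10^8 / 10.8 = 9.33×10^6 s.
In days: 9.33×10^6 s / (86400 s/day) = 108 days.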